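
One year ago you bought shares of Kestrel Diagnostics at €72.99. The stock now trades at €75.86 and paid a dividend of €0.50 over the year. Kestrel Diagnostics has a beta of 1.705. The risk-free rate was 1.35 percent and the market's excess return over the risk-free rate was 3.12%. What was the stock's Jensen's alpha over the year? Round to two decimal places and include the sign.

-2.05%

Realised HPR = (P1 + D1 − P0) / P0 = (75.86 + 0.50 − 72.99) / 72.99 = 3.37 / 72.99 = 4.6171%
CAPM required = R_f + β·MRP = 1.35% + 1.705 × 3.12% = 6.66960%
α = realised − required = 4.6171% − 6.66960% = -2.05%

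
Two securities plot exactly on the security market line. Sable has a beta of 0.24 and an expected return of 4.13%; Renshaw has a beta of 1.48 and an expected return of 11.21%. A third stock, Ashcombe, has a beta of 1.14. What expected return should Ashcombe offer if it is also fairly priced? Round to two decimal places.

9.27%

MRP (SML slope) = (11.21% − 4.13%) / (1.48 − 0.24) = 7.08% / 1.24 = 5.7097%
R_f (intercept) = 4.13% − 0.24 × 5.7097% = 2.7597%
E(R_Ashcombe) = R_f + β × MRP = 2.7597% + 1.14 × 5.7097% = 9.27%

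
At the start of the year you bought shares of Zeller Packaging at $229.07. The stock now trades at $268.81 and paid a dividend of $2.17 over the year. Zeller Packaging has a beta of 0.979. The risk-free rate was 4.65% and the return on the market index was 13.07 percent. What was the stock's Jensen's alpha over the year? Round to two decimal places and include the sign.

+5.40%

Realised HPR = (P1 + D1 − P0) / P0 = (268.81 + 2.17 − 229.07) / 229.07 = 41.91 / 229.07 = 18.2957%
MRP = 13.07% − 4.65% = 8.42%
CAPM required = R_f + β·MRP = 4.65% + 0.979 × 8.42% = 12.89318%
α = realised − required = 18.2957% − 12.89318% = +5.40%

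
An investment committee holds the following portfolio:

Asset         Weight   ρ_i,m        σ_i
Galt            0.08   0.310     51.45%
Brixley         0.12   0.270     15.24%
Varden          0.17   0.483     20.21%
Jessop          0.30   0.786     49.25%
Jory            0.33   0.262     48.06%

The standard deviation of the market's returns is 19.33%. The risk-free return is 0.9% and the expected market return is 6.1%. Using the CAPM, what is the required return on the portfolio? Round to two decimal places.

β_Galt = 0.310 × 51.45% / 19.33% = 0.8251
β_Brixley = 0.270 × 15.24% / 19.33% = 0.2129
β_Varden = 0.483 × 20.21% / 19.33% = 0.5050
β_Jessop = 0.786 × 49.25% / 19.33% = 2.0026
β_Jory = 0.262 × 48.06% / 19.33% = 0.6514
β_P = Σ w_i β_i = 0.08×0.8251 + 0.12×0.2129 + 0.17×0.5050 + 0.30×2.0026 + 0.33×0.6514 = 0.9931
MRP = 6.1% − 0.9% = 5.20%
E(R_P) = R_f + β_P × MRP = 0.9% + 0.9931 × 5.2% = 6.06%

6.06%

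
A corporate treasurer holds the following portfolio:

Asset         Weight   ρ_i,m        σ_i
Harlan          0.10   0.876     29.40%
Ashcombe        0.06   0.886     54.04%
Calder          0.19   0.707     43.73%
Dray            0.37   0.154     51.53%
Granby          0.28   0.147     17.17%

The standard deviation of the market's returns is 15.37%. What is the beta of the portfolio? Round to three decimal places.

0.974

β_Harlan = 0.876 × 29.40% / 15.37% = 1.6756
β_Ashcombe = 0.886 × 54.04% / 15.37% = 3.1151
β_Calder = 0.707 × 43.73% / 15.37% = 2.0115
β_Dray = 0.154 × 51.53% / 15.37% = 0.5163
β_Granby = 0.147 × 17.17% / 15.37% = 0.1642
β_P = Σ w_i β_i = 0.10×1.6756 + 0.06×3.1151 + 0.19×2.0115 + 0.37×0.5163 + 0.28×0.1642 = 0.9737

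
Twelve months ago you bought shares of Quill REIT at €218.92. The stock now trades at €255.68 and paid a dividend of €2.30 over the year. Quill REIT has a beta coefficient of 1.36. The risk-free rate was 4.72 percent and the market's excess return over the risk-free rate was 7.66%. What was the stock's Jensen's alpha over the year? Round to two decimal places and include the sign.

Realised HPR = (P1 + D1 − P0) / P0 = (255.68 + 2.30 − 218.92) / 218.92 = 39.06 / 218.92 = 17.8421%
CAPM required = R_f + β·MRP = 4.72% + 1.36 × 7.66% = 15.1376%
α = realised − required = 17.8421% − 15.1376% = +2.70%

+2.70%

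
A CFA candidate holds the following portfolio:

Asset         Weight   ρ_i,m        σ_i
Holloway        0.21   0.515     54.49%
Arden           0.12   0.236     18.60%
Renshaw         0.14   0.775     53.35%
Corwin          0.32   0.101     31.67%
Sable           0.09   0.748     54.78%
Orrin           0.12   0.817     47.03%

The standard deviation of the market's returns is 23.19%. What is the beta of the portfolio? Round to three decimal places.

0.928

β_Holloway = 0.515 × 54.49% / 23.19% = 1.2101
β_Arden = 0.236 × 18.60% / 23.19% = 0.1893
β_Renshaw = 0.775 × 53.35% / 23.19% = 1.7829
β_Corwin = 0.101 × 31.67% / 23.19% = 0.1379
β_Sable = 0.748 × 54.78% / 23.19% = 1.7669
β_Orrin = 0.817 × 47.03% / 23.19% = 1.6569
β_P = Σ w_i β_i = 0.21×1.2101 + 0.12×0.1893 + 0.14×1.7829 + 0.32×0.1379 + 0.09×1.7669 + 0.12×1.6569 = 0.9284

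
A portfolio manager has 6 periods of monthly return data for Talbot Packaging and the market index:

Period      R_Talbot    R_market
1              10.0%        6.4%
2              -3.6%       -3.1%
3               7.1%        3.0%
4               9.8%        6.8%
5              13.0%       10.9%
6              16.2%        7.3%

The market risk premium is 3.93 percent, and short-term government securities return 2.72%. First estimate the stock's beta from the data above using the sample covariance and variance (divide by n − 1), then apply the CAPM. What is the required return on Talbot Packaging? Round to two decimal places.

Mean R_i = (10.0 − 3.6 + 7.1 + 9.8 + 13.0 + 16.2) / 6 = 8.7500%
Mean R_m = (6.4 − 3.1 + 3.0 + 6.8 + 10.9 + 7.3) / 6 = 5.2167%
Σ(R_i − R̄_i)(R_m − R̄_m) = 149.1850  ⇒  Cov = 149.1850 / 5 = 29.8370
Σ(R_m − R̄_m)² = 114.6283  ⇒  Var(R_m) = 114.6283 / 5 = 22.9257
β = Cov / Var(R_m) = 29.8370 / 22.9257 = 1.3015
E(R) = R_f + β × MRP = 2.72% + 1.3015 × 3.93% = 7.83%

7.83%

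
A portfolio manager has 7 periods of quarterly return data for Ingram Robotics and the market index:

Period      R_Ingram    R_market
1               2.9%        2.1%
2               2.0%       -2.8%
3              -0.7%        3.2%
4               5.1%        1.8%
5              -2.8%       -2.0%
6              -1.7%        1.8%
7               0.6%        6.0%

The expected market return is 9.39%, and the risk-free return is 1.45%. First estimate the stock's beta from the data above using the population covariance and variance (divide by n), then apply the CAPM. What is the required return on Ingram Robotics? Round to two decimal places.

Mean R_i = (2.9 + 2.0 − 0.7 + 5.1 − 2.8 − 1.7 + 0.6) / 7 = 0.7714%
Mean R_m = (2.1 − 2.8 + 3.2 + 1.8 − 2.0 + 1.8 + 6.0) / 7 = 1.4429%
Σ(R_i − R̄_i)(R_m − R̄_m) = 5.7786  ⇒  Cov = 5.7786 / 7 = 0.8255
Σ(R_m − R̄_m)² = 54.3971  ⇒  Var(R_m) = 54.3971 / 7 = 7.7710
β = Cov / Var(R_m) = 0.8255 / 7.7710 = 0.1062
MRP = 9.39% − 1.45% = 7.94%
E(R) = R_f + β × MRP = 1.45% + 0.1062 × 7.94% = 2.29%

2.29%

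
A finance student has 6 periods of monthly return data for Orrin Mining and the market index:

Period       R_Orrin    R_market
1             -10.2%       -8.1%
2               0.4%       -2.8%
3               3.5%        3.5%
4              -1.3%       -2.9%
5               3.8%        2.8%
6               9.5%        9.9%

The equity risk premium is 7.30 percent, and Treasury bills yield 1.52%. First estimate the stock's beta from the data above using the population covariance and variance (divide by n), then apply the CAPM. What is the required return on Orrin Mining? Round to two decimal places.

Mean R_i = (-10.2 + 0.4 + 3.5 − 1.3 + 3.8 + 9.5) / 6 = 0.9500%
Mean R_m = (-8.1 − 2.8 + 3.5 − 2.9 + 2.8 + 9.9) / 6 = 0.4000%
Σ(R_i − R̄_i)(R_m − R̄_m) = 199.9300  ⇒  Cov = 199.9300 / 6 = 33.3217
Σ(R_m − R̄_m)² = 199.0000  ⇒  Var(R_m) = 199.0000 / 6 = 33.1667
β = Cov / Var(R_m) = 33.3217 / 33.1667 = 1.0047
E(R) = R_f + β × MRP = 1.52% + 1.0047 × 7.30% = 8.85%

8.85%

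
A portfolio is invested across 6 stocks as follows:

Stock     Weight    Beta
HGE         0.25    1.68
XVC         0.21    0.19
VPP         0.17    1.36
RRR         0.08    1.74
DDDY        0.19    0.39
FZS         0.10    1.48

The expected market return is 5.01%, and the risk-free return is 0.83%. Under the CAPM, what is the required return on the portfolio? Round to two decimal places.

5.23%

β_P = Σ w_i β_i = 0.25×1.68 + 0.21×0.19 + 0.17×1.36 + 0.08×1.74 + 0.19×0.39 + 0.10×1.48 = 1.0524
MRP = 5.01% − 0.83% = 4.18%
E(R_P) = R_f + β_P × MRP = 0.83% + 1.0524 × 4.18% = 5.23%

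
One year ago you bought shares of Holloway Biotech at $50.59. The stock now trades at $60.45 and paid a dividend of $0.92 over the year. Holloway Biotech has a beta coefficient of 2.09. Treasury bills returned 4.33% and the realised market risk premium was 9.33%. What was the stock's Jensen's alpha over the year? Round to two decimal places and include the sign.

Realised HPR = (P1 + D1 − P0) / P0 = (60.45 + 0.92 − 50.59) / 50.59 = 10.78 / 50.59 = 21.3086%
CAPM required = R_f + β·MRP = 4.33% + 2.09 × 9.33% = 23.8297%
α = realised − required = 21.3086% − 23.8297% = -2.52%

-2.52%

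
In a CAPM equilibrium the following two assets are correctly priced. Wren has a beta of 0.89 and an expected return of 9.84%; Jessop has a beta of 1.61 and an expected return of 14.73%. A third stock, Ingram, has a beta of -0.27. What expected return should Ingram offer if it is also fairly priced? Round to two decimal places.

1.96%

MRP (SML slope) = (14.73% − 9.84%) / (1.61 − 0.89) = 4.89% / 0.72 = 6.7917%
R_f (intercept) = 9.84% − 0.89 × 6.7917% = 3.7954%
E(R_Ingram) = R_f + β × MRP = 3.7954% + -0.27 × 6.7917% = 1.96%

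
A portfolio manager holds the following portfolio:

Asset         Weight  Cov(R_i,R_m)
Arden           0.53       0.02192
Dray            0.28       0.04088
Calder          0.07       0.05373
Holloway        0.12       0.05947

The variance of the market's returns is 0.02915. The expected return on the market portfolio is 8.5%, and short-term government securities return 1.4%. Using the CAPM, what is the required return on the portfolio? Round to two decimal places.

9.67%

β_Arden = 0.02192 / 0.02915 = 0.7520
β_Dray = 0.04088 / 0.02915 = 1.4024
β_Calder = 0.05373 / 0.02915 = 1.8432
β_Holloway = 0.05947 / 0.02915 = 2.0401
β_P = Σ w_i β_i = 0.53×0.7520 + 0.28×1.4024 + 0.07×1.8432 + 0.12×2.0401 = 1.1651
MRP = 8.5% − 1.4% = 7.10%
E(R_P) = R_f + β_P × MRP = 1.4% + 1.1651 × 7.1% = 9.67%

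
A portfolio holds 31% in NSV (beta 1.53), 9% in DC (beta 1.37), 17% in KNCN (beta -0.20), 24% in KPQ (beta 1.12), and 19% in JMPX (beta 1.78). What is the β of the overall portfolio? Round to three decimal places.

β_P = Σ w_i β_i = 0.31×1.53 + 0.09×1.37 + 0.17×-0.20 + 0.24×1.12 + 0.19×1.78 = 1.1706

1.171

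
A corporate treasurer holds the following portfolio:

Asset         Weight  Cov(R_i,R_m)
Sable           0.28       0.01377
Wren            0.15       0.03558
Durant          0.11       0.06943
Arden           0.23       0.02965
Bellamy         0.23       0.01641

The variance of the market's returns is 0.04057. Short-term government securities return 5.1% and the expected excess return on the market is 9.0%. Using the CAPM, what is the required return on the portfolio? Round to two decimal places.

11.18%

β_Sable = 0.01377 / 0.04057 = 0.3394
β_Wren = 0.03558 / 0.04057 = 0.8770
β_Durant = 0.06943 / 0.04057 = 1.7114
β_Arden = 0.02965 / 0.04057 = 0.7308
β_Bellamy = 0.01641 / 0.04057 = 0.4045
β_P = Σ w_i β_i = 0.28×0.3394 + 0.15×0.8770 + 0.11×1.7114 + 0.23×0.7308 + 0.23×0.4045 = 0.6760
E(R_P) = R_f + β_P × MRP = 5.1% + 0.6760 × 9.0% = 11.18%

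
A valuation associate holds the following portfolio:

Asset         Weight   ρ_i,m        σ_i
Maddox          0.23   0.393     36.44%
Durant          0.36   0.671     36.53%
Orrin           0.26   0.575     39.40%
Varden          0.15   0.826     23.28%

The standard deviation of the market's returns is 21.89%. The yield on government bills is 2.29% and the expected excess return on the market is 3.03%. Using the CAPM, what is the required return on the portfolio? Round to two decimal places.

β_Maddox = 0.393 × 36.44% / 21.89% = 0.6542
β_Durant = 0.671 × 36.53% / 21.89% = 1.1198
β_Orrin = 0.575 × 39.40% / 21.89% = 1.0349
β_Varden = 0.826 × 23.28% / 21.89% = 0.8785
β_P = Σ w_i β_i = 0.23×0.6542 + 0.36×1.1198 + 0.26×1.0349 + 0.15×0.8785 = 0.9544
E(R_P) = R_f + β_P × MRP = 2.29% + 0.9544 × 3.03% = 5.18%

5.18%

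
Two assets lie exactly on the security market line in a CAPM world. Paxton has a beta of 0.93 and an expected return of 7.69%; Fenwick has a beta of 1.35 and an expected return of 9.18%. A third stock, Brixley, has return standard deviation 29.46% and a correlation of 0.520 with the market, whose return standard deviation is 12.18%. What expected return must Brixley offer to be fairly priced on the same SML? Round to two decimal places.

8.85%

MRP = (9.18% − 7.69%) / (1.35 − 0.93) = 3.5476%
R_f = 7.69% − 0.93 × 3.5476% = 4.3907%
β_Brixley = ρ·σ_i/σ_m = 0.520 × 29.46 / 12.18 = 1.2577
E(R_Brixley) = R_f + β × MRP = 4.3907% + 1.2577 × 3.5476% = 8.85%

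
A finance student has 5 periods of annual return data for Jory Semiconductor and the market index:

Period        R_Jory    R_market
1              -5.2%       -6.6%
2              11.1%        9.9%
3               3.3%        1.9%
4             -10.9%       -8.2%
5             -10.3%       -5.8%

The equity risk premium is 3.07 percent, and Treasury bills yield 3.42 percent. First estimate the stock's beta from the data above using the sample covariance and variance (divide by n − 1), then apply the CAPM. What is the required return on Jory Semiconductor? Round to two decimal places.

7.13%

Mean R_i = (-5.2 + 11.1 + 3.3 − 10.9 − 10.3) / 5 = -2.4000%
Mean R_m = (-6.6 + 9.9 + 1.9 − 8.2 − 5.8) / 5 = -1.7600%
Σ(R_i − R̄_i)(R_m − R̄_m) = 278.4800  ⇒  Cov = 278.4800 / 4 = 69.6200
Σ(R_m − R̄_m)² = 230.5720  ⇒  Var(R_m) = 230.5720 / 4 = 57.6430
β = Cov / Var(R_m) = 69.6200 / 57.6430 = 1.2078
E(R) = R_f + β × MRP = 3.42% + 1.2078 × 3.07% = 7.13%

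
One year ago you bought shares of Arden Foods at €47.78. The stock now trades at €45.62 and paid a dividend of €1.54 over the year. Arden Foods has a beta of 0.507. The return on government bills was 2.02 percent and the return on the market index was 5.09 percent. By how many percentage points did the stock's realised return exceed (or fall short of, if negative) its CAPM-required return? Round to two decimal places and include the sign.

-4.87%

Realised HPR = (P1 + D1 − P0) / P0 = (45.62 + 1.54 − 47.78) / 47.78 = -0.62 / 47.78 = -1.2976%
MRP = 5.09% − 2.02% = 3.07%
CAPM required = R_f + β·MRP = 2.02% + 0.507 × 3.07% = 3.57649%
α = realised − required = -1.2976% − 3.57649% = -4.87%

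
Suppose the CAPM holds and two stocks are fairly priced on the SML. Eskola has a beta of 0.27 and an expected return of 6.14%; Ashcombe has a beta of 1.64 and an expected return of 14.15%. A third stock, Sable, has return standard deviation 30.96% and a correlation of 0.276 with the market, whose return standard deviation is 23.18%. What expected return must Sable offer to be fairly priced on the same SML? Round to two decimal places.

6.72%

MRP = (14.15% − 6.14%) / (1.64 − 0.27) = 5.8467%
R_f = 6.14% − 0.27 × 5.8467% = 4.5614%
β_Sable = ρ·σ_i/σ_m = 0.276 × 30.96 / 23.18 = 0.3686
E(R_Sable) = R_f + β × MRP = 4.5614% + 0.3686 × 5.8467% = 6.72%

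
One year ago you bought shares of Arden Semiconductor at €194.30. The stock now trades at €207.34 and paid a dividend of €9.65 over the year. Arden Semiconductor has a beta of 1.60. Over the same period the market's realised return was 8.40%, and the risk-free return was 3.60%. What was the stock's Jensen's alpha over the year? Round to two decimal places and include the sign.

+0.40%

Realised HPR = (P1 + D1 − P0) / P0 = (207.34 + 9.65 − 194.30) / 194.30 = 22.69 / 194.30 = 11.6778%
MRP = 8.40% − 3.60% = 4.80%
CAPM required = R_f + β·MRP = 3.60% + 1.60 × 4.80% = 11.2800%
α = realised − required = 11.6778% − 11.2800% = +0.40%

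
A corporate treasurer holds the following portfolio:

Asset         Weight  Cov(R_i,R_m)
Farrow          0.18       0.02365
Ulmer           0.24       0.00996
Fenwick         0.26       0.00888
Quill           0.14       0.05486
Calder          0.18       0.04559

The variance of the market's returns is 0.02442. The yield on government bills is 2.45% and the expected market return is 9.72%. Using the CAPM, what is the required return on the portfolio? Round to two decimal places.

β_Farrow = 0.02365 / 0.02442 = 0.9685
β_Ulmer = 0.00996 / 0.02442 = 0.4079
β_Fenwick = 0.00888 / 0.02442 = 0.3636
β_Quill = 0.05486 / 0.02442 = 2.2465
β_Calder = 0.04559 / 0.02442 = 1.8669
β_P = Σ w_i β_i = 0.18×0.9685 + 0.24×0.4079 + 0.26×0.3636 + 0.14×2.2465 + 0.18×1.8669 = 1.0173
MRP = 9.72% − 2.45% = 7.27%
E(R_P) = R_f + β_P × MRP = 2.45% + 1.0173 × 7.27% = 9.85%

9.85%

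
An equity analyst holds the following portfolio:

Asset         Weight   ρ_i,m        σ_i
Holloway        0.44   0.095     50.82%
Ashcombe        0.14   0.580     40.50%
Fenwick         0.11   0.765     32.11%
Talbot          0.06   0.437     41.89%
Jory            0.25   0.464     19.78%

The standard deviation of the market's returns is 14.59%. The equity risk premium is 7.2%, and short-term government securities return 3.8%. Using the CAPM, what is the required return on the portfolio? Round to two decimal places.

9.48%

β_Holloway = 0.095 × 50.82% / 14.59% = 0.3309
β_Ashcombe = 0.580 × 40.50% / 14.59% = 1.6100
β_Fenwick = 0.765 × 32.11% / 14.59% = 1.6836
β_Talbot = 0.437 × 41.89% / 14.59% = 1.2547
β_Jory = 0.464 × 19.78% / 14.59% = 0.6291
β_P = Σ w_i β_i = 0.44×0.3309 + 0.14×1.6100 + 0.11×1.6836 + 0.06×1.2547 + 0.25×0.6291 = 0.7887
E(R_P) = R_f + β_P × MRP = 3.8% + 0.7887 × 7.2% = 9.48%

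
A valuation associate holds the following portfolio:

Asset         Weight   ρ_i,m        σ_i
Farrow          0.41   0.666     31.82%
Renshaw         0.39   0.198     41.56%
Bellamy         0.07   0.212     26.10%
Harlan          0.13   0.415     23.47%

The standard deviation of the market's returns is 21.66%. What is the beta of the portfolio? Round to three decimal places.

β_Farrow = 0.666 × 31.82% / 21.66% = 0.9784
β_Renshaw = 0.198 × 41.56% / 21.66% = 0.3799
β_Bellamy = 0.212 × 26.10% / 21.66% = 0.2555
β_Harlan = 0.415 × 23.47% / 21.66% = 0.4497
β_P = Σ w_i β_i = 0.41×0.9784 + 0.39×0.3799 + 0.07×0.2555 + 0.13×0.4497 = 0.6257

0.626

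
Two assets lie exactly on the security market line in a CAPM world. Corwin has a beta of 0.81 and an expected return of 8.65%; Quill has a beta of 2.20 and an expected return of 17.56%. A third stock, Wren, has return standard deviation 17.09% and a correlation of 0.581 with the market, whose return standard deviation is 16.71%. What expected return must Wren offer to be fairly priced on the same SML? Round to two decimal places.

7.27%

MRP = (17.56% − 8.65%) / (2.20 − 0.81) = 6.4101%
R_f = 8.65% − 0.81 × 6.4101% = 3.4578%
β_Wren = ρ·σ_i/σ_m = 0.581 × 17.09 / 16.71 = 0.5942
E(R_Wren) = R_f + β × MRP = 3.4578% + 0.5942 × 6.4101% = 7.27%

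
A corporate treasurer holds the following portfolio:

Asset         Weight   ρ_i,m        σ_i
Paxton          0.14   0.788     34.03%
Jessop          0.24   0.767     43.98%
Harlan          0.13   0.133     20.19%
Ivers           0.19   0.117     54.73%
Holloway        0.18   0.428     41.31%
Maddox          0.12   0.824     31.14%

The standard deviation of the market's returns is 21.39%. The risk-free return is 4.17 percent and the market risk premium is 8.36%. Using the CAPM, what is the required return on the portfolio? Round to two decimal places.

β_Paxton = 0.788 × 34.03% / 21.39% = 1.2537
β_Jessop = 0.767 × 43.98% / 21.39% = 1.5770
β_Harlan = 0.133 × 20.19% / 21.39% = 0.1255
β_Ivers = 0.117 × 54.73% / 21.39% = 0.2994
β_Holloway = 0.428 × 41.31% / 21.39% = 0.8266
β_Maddox = 0.824 × 31.14% / 21.39% = 1.1996
β_P = Σ w_i β_i = 0.14×1.2537 + 0.24×1.5770 + 0.13×0.1255 + 0.19×0.2994 + 0.18×0.8266 + 0.12×1.1996 = 0.9199
E(R_P) = R_f + β_P × MRP = 4.17% + 0.9199 × 8.36% = 11.86%

11.86%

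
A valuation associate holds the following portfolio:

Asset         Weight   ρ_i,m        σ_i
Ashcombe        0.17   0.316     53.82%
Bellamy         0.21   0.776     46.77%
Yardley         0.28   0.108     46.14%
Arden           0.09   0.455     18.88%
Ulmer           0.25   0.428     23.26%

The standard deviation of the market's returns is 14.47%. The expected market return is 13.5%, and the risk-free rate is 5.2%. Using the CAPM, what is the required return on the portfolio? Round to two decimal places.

13.90%

β_Ashcombe = 0.316 × 53.82% / 14.47% = 1.1753
β_Bellamy = 0.776 × 46.77% / 14.47% = 2.5082
β_Yardley = 0.108 × 46.14% / 14.47% = 0.3444
β_Arden = 0.455 × 18.88% / 14.47% = 0.5937
β_Ulmer = 0.428 × 23.26% / 14.47% = 0.6880
β_P = Σ w_i β_i = 0.17×1.1753 + 0.21×2.5082 + 0.28×0.3444 + 0.09×0.5937 + 0.25×0.6880 = 1.0484
MRP = 13.5% − 5.2% = 8.30%
E(R_P) = R_f + β_P × MRP = 5.2% + 1.0484 × 8.3% = 13.90%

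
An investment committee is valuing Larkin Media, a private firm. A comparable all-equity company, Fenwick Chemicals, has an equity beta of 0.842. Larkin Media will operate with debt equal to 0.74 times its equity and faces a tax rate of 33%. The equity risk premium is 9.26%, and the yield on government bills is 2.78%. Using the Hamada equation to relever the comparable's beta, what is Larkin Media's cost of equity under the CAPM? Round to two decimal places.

14.44%

β_L = β_U × [1 + (1 − t)(D/E)] = 0.842 × [1 + (1 − 0.33) × 0.74]
    = 0.842 × [1 + 0.67 × 0.74] = 0.842 × 1.4958 = 1.2595
E(R) = R_f + β_L × MRP = 2.78% + 1.2595 × 9.26% = 14.44%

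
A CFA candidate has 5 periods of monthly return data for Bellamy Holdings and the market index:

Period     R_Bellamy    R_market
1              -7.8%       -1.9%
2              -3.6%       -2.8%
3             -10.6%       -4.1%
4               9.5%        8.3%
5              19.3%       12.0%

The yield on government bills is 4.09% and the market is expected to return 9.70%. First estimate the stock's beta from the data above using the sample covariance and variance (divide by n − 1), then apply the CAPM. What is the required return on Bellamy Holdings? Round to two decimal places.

Mean R_i = (-7.8 − 3.6 − 10.6 + 9.5 + 19.3) / 5 = 1.3600%
Mean R_m = (-1.9 − 2.8 − 4.1 + 8.3 + 12.0) / 5 = 2.3000%
Σ(R_i − R̄_i)(R_m − R̄_m) = 363.1700  ⇒  Cov = 363.1700 / 4 = 90.7925
Σ(R_m − R̄_m)² = 214.7000  ⇒  Var(R_m) = 214.7000 / 4 = 53.6750
β = Cov / Var(R_m) = 90.7925 / 53.6750 = 1.6915
MRP = 9.70% − 4.09% = 5.61%
E(R) = R_f + β × MRP = 4.09% + 1.6915 × 5.61% = 13.58%

13.58%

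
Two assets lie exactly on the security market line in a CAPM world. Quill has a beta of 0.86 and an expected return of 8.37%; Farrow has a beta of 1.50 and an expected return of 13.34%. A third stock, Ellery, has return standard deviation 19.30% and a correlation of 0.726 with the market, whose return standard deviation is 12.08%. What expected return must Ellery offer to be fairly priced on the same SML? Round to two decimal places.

10.70%

MRP = (13.34% − 8.37%) / (1.50 − 0.86) = 7.7656%
R_f = 8.37% − 0.86 × 7.7656% = 1.6916%
β_Ellery = ρ·σ_i/σ_m = 0.726 × 19.30 / 12.08 = 1.1599
E(R_Ellery) = R_f + β × MRP = 1.6916% + 1.1599 × 7.7656% = 10.70%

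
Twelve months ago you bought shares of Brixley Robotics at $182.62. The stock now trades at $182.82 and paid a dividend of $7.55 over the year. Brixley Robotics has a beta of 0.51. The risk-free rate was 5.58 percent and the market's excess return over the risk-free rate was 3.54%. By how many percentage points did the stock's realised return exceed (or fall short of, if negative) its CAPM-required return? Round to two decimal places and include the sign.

Realised HPR = (P1 + D1 − P0) / P0 = (182.82 + 7.55 − 182.62) / 182.62 = 7.75 / 182.62 = 4.2438%
CAPM required = R_f + β·MRP = 5.58% + 0.51 × 3.54% = 7.3854%
α = realised − required = 4.2438% − 7.3854% = -3.14%

-3.14%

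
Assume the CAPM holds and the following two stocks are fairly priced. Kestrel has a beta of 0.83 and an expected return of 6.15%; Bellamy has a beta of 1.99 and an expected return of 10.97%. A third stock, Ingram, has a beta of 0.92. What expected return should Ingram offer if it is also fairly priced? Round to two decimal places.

6.52%

MRP (SML slope) = (10.97% − 6.15%) / (1.99 − 0.83) = 4.82% / 1.16 = 4.1552%
R_f (intercept) = 6.15% − 0.83 × 4.1552% = 2.7012%
E(R_Ingram) = R_f + β × MRP = 2.7012% + 0.92 × 4.1552% = 6.52%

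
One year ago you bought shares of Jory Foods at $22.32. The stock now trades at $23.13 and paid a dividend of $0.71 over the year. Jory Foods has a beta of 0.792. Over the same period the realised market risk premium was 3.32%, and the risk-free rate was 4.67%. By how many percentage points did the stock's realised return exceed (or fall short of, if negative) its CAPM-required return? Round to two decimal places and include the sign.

Realised HPR = (P1 + D1 − P0) / P0 = (23.13 + 0.71 − 22.32) / 22.32 = 1.52 / 22.32 = 6.8100%
CAPM required = R_f + β·MRP = 4.67% + 0.792 × 3.32% = 7.29944%
α = realised − required = 6.8100% − 7.29944% = -0.49%

-0.49%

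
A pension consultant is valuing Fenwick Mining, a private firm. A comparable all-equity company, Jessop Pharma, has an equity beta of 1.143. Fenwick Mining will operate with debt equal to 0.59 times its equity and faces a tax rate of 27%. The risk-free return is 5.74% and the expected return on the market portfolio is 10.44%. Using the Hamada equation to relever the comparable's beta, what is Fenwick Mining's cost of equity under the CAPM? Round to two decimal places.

β_L = β_U × [1 + (1 − t)(D/E)] = 1.143 × [1 + (1 − 0.27) × 0.59]
    = 1.143 × [1 + 0.73 × 0.59] = 1.143 × 1.4307 = 1.6353
MRP = 10.44% − 5.74% = 4.70%
E(R) = R_f + β_L × MRP = 5.74% + 1.6353 × 4.70% = 13.43%

13.43%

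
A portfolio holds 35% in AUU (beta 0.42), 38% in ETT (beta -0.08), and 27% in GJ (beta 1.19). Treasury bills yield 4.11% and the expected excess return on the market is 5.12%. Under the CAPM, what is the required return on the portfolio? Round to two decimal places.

6.35%

β_P = Σ w_i β_i = 0.35×0.42 + 0.38×-0.08 + 0.27×1.19 = 0.4379
E(R_P) = R_f + β_P × MRP = 4.11% + 0.4379 × 5.12% = 6.35%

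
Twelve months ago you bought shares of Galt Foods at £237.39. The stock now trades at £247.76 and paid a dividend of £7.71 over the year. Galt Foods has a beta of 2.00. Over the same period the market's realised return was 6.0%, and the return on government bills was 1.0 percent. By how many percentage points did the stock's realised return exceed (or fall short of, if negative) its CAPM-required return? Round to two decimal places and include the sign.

Realised HPR = (P1 + D1 − P0) / P0 = (247.76 + 7.71 − 237.39) / 237.39 = 18.08 / 237.39 = 7.6162%
MRP = 6.0% − 1.0% = 5.00%
CAPM required = R_f + β·MRP = 1.0% + 2.00 × 5.0% = 11.0000%
α = realised − required = 7.6162% − 11.0000% = -3.38%

-3.38%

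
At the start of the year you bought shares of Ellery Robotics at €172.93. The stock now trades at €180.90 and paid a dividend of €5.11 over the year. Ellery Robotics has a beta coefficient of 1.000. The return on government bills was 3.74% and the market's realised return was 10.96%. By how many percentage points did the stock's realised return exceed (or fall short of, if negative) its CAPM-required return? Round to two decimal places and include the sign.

-3.40%

Realised HPR = (P1 + D1 − P0) / P0 = (180.90 + 5.11 − 172.93) / 172.93 = 13.08 / 172.93 = 7.5638%
MRP = 10.96% − 3.74% = 7.22%
CAPM required = R_f + β·MRP = 3.74% + 1.000 × 7.22% = 10.96000%
α = realised − required = 7.5638% − 10.96000% = -3.40%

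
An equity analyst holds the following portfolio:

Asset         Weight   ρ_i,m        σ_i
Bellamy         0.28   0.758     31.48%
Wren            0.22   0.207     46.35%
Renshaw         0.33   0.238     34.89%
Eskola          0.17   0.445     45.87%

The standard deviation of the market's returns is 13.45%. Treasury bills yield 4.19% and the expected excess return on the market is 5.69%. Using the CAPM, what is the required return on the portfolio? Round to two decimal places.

10.54%

β_Bellamy = 0.758 × 31.48% / 13.45% = 1.7741
β_Wren = 0.207 × 46.35% / 13.45% = 0.7133
β_Renshaw = 0.238 × 34.89% / 13.45% = 0.6174
β_Eskola = 0.445 × 45.87% / 13.45% = 1.5176
β_P = Σ w_i β_i = 0.28×1.7741 + 0.22×0.7133 + 0.33×0.6174 + 0.17×1.5176 = 1.1154
E(R_P) = R_f + β_P × MRP = 4.19% + 1.1154 × 5.69% = 10.54%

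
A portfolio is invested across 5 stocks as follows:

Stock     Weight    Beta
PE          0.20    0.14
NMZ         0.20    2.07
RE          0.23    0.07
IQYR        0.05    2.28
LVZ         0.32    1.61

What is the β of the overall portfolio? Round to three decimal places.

β_P = Σ w_i β_i = 0.20×0.14 + 0.20×2.07 + 0.23×0.07 + 0.05×2.28 + 0.32×1.61 = 1.0873

1.087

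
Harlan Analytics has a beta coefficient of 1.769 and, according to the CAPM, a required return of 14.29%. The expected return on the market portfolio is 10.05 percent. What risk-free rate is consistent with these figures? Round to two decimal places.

4.54%

E(R) = R_f + β(E(R_m) − R_f) = R_f(1 − β) + β·E(R_m)
14.29% = R_f × (1 − 1.769) + 1.769 × 10.05%
14.29% = R_f × -0.769 + 17.77845%
R_f = (14.29% − 17.77845%) / -0.769 = 4.54%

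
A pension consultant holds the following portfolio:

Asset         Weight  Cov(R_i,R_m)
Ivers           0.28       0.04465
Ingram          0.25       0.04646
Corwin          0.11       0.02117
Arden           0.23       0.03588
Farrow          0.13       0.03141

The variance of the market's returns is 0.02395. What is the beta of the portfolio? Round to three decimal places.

1.619

β_Ivers = 0.04465 / 0.02395 = 1.8643
β_Ingram = 0.04646 / 0.02395 = 1.9399
β_Corwin = 0.02117 / 0.02395 = 0.8839
β_Arden = 0.03588 / 0.02395 = 1.4981
β_Farrow = 0.03141 / 0.02395 = 1.3115
β_P = Σ w_i β_i = 0.28×1.8643 + 0.25×1.9399 + 0.11×0.8839 + 0.23×1.4981 + 0.13×1.3115 = 1.6193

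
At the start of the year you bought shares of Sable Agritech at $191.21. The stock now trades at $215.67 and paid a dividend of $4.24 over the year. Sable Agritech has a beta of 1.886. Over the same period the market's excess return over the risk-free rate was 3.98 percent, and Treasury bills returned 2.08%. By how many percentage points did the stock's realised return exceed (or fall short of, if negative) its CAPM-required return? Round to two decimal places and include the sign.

+5.42%

Realised HPR = (P1 + D1 − P0) / P0 = (215.67 + 4.24 − 191.21) / 191.21 = 28.70 / 191.21 = 15.0097%
CAPM required = R_f + β·MRP = 2.08% + 1.886 × 3.98% = 9.58628%
α = realised − required = 15.0097% − 9.58628% = +5.42%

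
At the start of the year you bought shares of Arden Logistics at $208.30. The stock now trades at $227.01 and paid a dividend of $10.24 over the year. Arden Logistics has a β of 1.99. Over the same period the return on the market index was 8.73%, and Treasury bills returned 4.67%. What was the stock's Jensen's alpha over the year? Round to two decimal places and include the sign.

Realised HPR = (P1 + D1 − P0) / P0 = (227.01 + 10.24 − 208.30) / 208.30 = 28.95 / 208.30 = 13.8982%
MRP = 8.73% − 4.67% = 4.06%
CAPM required = R_f + β·MRP = 4.67% + 1.99 × 4.06% = 12.7494%
α = realised − required = 13.8982% − 12.7494% = +1.15%

+1.15%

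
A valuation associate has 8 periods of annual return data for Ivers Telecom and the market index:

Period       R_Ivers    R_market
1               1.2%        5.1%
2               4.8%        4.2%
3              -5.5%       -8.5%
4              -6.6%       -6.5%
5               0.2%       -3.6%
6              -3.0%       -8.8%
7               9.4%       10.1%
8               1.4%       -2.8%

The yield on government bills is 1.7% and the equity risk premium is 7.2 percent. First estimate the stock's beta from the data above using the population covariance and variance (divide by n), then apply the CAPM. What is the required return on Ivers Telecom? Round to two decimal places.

6.63%

Mean R_i = (1.2 + 4.8 − 5.5 − 6.6 + 0.2 − 3.0 + 9.4 + 1.4) / 8 = 0.2375%
Mean R_m = (5.1 + 4.2 − 8.5 − 6.5 − 3.6 − 8.8 + 10.1 − 2.8) / 8 = -1.3500%
Σ(R_i − R̄_i)(R_m − R̄_m) = 235.1950  ⇒  Cov = 235.1950 / 8 = 29.3994
Σ(R_m − R̄_m)² = 343.8200  ⇒  Var(R_m) = 343.8200 / 8 = 42.9775
β = Cov / Var(R_m) = 29.3994 / 42.9775 = 0.6841
E(R) = R_f + β × MRP = 1.7% + 0.6841 × 7.2% = 6.63%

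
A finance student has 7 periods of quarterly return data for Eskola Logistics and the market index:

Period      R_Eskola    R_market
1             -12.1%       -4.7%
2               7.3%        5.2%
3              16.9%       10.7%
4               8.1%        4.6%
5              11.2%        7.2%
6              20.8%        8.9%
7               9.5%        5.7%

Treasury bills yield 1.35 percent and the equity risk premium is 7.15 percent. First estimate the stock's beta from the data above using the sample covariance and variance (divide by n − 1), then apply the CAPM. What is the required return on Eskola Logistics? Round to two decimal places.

16.08%

Mean R_i = (-12.1 + 7.3 + 16.9 + 8.1 + 11.2 + 20.8 + 9.5) / 7 = 8.8143%
Mean R_m = (-4.7 + 5.2 + 10.7 + 4.6 + 7.2 + 8.9 + 5.7) / 7 = 5.3714%
Σ(R_i − R̄_i)(R_m − R̄_m) = 301.4129  ⇒  Cov = 301.4129 / 6 = 50.2355
Σ(R_m − R̄_m)² = 146.3543  ⇒  Var(R_m) = 146.3543 / 6 = 24.3924
β = Cov / Var(R_m) = 50.2355 / 24.3924 = 2.0595
E(R) = R_f + β × MRP = 1.35% + 2.0595 × 7.15% = 16.08%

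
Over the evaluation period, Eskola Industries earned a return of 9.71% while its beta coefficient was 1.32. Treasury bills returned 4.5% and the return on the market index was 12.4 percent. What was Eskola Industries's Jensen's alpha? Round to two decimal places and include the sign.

-5.22%

Market excess return = 12.4% − 4.5% = 7.90%
CAPM benchmark = R_f + β(R_m − R_f) = 4.5% + 1.32 × 7.9% = 14.9280%
α = actual − benchmark = 9.71% − 14.9280% = -5.22%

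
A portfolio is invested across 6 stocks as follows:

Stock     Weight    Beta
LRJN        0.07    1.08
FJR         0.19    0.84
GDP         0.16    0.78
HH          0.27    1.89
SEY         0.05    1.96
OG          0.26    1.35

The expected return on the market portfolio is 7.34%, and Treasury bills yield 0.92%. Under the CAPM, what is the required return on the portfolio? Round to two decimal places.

9.39%

β_P = Σ w_i β_i = 0.07×1.08 + 0.19×0.84 + 0.16×0.78 + 0.27×1.89 + 0.05×1.96 + 0.26×1.35 = 1.3193
MRP = 7.34% − 0.92% = 6.42%
E(R_P) = R_f + β_P × MRP = 0.92% + 1.3193 × 6.42% = 9.39%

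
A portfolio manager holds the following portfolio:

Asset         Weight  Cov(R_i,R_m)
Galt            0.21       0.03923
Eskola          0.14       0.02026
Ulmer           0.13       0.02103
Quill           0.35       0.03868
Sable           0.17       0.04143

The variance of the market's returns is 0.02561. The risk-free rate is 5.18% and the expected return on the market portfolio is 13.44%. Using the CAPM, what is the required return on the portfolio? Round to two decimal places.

β_Galt = 0.03923 / 0.02561 = 1.5318
β_Eskola = 0.02026 / 0.02561 = 0.7911
β_Ulmer = 0.02103 / 0.02561 = 0.8212
β_Quill = 0.03868 / 0.02561 = 1.5103
β_Sable = 0.04143 / 0.02561 = 1.6177
β_P = Σ w_i β_i = 0.21×1.5318 + 0.14×0.7911 + 0.13×0.8212 + 0.35×1.5103 + 0.17×1.6177 = 1.3428
MRP = 13.44% − 5.18% = 8.26%
E(R_P) = R_f + β_P × MRP = 5.18% + 1.3428 × 8.26% = 16.27%

16.27%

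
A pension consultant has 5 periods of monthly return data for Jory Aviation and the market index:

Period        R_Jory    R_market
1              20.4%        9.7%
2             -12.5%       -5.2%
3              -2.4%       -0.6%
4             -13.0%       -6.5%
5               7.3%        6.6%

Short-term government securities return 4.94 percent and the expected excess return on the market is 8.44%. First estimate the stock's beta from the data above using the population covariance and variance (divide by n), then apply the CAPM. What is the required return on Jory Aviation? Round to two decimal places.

Mean R_i = (20.4 − 12.5 − 2.4 − 13.0 + 7.3) / 5 = -0.0400%
Mean R_m = (9.7 − 5.2 − 0.6 − 6.5 + 6.6) / 5 = 0.8000%
Σ(R_i − R̄_i)(R_m − R̄_m) = 397.1600  ⇒  Cov = 397.1600 / 5 = 79.4320
Σ(R_m − R̄_m)² = 204.1000  ⇒  Var(R_m) = 204.1000 / 5 = 40.8200
β = Cov / Var(R_m) = 79.4320 / 40.8200 = 1.9459
E(R) = R_f + β × MRP = 4.94% + 1.9459 × 8.44% = 21.36%

21.36%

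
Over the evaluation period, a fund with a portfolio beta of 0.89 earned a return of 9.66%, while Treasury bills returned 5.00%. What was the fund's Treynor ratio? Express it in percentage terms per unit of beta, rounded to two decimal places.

Treynor = (R_P − R_f) / β_P = (9.66% − 5.00%) / 0.8900 = 4.66% / 0.8900 = 5.24%

5.24%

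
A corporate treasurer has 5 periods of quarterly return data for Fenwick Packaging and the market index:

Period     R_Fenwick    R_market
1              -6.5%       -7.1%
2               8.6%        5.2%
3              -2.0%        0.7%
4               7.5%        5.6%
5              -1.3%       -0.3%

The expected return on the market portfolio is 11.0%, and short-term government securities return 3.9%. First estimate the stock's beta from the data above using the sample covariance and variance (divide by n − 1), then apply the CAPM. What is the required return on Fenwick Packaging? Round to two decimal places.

12.38%

Mean R_i = (-6.5 + 8.6 − 2.0 + 7.5 − 1.3) / 5 = 1.2600%
Mean R_m = (-7.1 + 5.2 + 0.7 + 5.6 − 0.3) / 5 = 0.8200%
Σ(R_i − R̄_i)(R_m − R̄_m) = 126.6940  ⇒  Cov = 126.6940 / 4 = 31.6735
Σ(R_m − R̄_m)² = 106.0280  ⇒  Var(R_m) = 106.0280 / 4 = 26.5070
β = Cov / Var(R_m) = 31.6735 / 26.5070 = 1.1949
MRP = 11.0% − 3.9% = 7.10%
E(R) = R_f + β × MRP = 3.9% + 1.1949 × 7.1% = 12.38%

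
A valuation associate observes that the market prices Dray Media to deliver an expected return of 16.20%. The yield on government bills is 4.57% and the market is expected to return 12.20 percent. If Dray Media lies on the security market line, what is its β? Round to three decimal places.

MRP = 12.20% − 4.57% = 7.63%
β = (E(R) − R_f) / MRP = (16.20% − 4.57%) / 7.63% = 11.63% / 7.63% = 1.524

1.524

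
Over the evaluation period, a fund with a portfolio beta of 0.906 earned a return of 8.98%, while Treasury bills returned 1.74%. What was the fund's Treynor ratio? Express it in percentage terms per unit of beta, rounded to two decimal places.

Treynor = (R_P − R_f) / β_P = (8.98% − 1.74%) / 0.9060 = 7.24% / 0.9060 = 7.99%

7.99%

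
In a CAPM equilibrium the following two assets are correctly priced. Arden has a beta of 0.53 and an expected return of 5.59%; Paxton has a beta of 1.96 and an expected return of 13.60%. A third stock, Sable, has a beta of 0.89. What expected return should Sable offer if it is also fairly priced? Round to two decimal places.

MRP (SML slope) = (13.60% − 5.59%) / (1.96 − 0.53) = 8.01% / 1.43 = 5.6014%
R_f (intercept) = 5.59% − 0.53 × 5.6014% = 2.6213%
E(R_Sable) = R_f + β × MRP = 2.6213% + 0.89 × 5.6014% = 7.61%

7.61%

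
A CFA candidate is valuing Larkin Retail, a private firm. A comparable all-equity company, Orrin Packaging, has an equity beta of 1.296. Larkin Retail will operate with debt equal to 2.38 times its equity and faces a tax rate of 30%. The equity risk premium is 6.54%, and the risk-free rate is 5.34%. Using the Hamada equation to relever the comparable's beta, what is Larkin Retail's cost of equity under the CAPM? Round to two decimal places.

27.94%

β_L = β_U × [1 + (1 − t)(D/E)] = 1.296 × [1 + (1 − 0.30) × 2.38]
    = 1.296 × [1 + 0.70 × 2.38] = 1.296 × 2.6660 = 3.4551
E(R) = R_f + β_L × MRP = 5.34% + 3.4551 × 6.54% = 27.94%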